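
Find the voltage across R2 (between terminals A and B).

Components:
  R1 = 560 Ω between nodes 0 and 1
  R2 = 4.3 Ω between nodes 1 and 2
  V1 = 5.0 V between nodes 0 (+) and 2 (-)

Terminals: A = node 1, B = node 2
R1 and R2 are in series across V1 (node 0 → node 1 → node 2), and the output A–B is taken across R2, so this is a voltage divider.
Series current: I = V1/(R1 + R2) = 5/(560 + 4.3) = 5/564.3 = 0.008861 A
V_R2 = I × R2 = V1 × R2/(R1 + R2) = 5 × 4.3/564.3 = 0.0381 V

Final answer: 0.0381 V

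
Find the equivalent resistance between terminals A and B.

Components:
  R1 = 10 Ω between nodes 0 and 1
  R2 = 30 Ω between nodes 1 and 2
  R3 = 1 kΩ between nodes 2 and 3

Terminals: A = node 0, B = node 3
Reduce the network between node 0 (A) and node 3 (B) by series/parallel combination:
  Rs1 = R1 + R2 (series, joined only at node 1) = 10 + 30 = 40 Ω
  Rs2 = R3 + Rs1 (series, joined only at node 2) = 1000 + 40 = 1040 Ω
R_eq = 1.04 kΩ

Final answer: 1.04 kΩ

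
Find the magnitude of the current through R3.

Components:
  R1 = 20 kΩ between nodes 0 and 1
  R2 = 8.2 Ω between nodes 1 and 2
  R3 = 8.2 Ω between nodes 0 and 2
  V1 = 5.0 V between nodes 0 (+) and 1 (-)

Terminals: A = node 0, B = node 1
Nodal analysis, taking node 1 as the 0 V reference.
Source V1 fixes V_0 = 5 V.
KCL at each unknown node (sum of currents leaving = 0; resistances in Ω):
  Node 2: (V_2 - 0)/8.2 + (V_2 - 5)/8.2 = 0
Collecting terms: 0.2439 × V_2 = 0.6098  =>  V_2 = 2.5 V
I_R3 = (V_0 - V_2)/R3 = (5 - 2.5)/8.2 = 0.3049 A
|I_R3| = 0.3049 A

Final answer: |I_R3| = 0.3049 A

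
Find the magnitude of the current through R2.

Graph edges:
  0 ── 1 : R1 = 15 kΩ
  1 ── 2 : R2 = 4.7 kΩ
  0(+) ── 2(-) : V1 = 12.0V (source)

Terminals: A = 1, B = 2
Nodal analysis, taking node 2 as the 0 V reference.
Source V1 fixes V_0 = 12 V.
KCL at each unknown node (sum of currents leaving = 0; resistances in Ω):
  Node 1: (V_1 - 12)/15000 + (V_1 - 0)/4700 = 0
Collecting terms: 0.0002794 × V_1 = 0.0008  =>  V_1 = 2.863 V
I_R2 = (V_1 - V_2)/R2 = (2.863 - 0)/4700 = 0.0006091 A
|I_R2| = 0.0006091 A

Final answer: |I_R2| = 0.0006091 A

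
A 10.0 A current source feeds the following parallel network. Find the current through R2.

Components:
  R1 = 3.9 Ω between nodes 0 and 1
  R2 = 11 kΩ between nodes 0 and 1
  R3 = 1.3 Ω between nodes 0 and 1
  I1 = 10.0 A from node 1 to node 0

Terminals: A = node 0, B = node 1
All resistors sit directly between nodes 0 and 1, so they are in parallel and share one voltage V; the full source current 10 A splits among them.
1/R_par = 1/3.9 + 1/11000 + 1/1.3 = 1.026 S  =>  R_par = 0.9749 Ω
V = I × R_par = 10 × 0.9749 = 9.749 V
I_R2 = V/R2 = 9.749/11000 = 0.0008863 A

Final answer: 0.0008863 A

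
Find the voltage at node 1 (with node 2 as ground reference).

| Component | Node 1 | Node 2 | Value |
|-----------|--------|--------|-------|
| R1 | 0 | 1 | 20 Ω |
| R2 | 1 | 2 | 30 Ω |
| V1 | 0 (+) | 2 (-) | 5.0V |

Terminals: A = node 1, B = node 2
Nodal analysis, taking node 2 as the 0 V reference.
Source V1 fixes V_0 = 5 V.
KCL at each unknown node (sum of currents leaving = 0; resistances in Ω):
  Node 1: (V_1 - 5)/20 + (V_1 - 0)/30 = 0
Collecting terms: 0.08333 × V_1 = 0.25  =>  V_1 = 3 V
The requested potential is V_1 = 3 V.

Final answer: V_1 = 3 V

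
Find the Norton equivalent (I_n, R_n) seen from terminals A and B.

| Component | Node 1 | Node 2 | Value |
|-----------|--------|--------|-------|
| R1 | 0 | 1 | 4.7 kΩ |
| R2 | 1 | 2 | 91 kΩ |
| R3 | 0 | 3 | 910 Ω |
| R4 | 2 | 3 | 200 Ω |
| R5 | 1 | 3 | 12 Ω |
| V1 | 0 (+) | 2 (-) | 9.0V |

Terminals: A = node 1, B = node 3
Find the Thévenin equivalent first; then I_n = V_th/R_th and R_n = R_th.
Step 1 — V_th is the open-circuit voltage V_A - V_B (nothing connected across the terminals).
Nodal analysis, taking node 2 as the 0 V reference.
Source V1 fixes V_0 = 9 V.
KCL at each unknown node (sum of currents leaving = 0; resistances in Ω):
  Node 1: (V_1 - 9)/4700 + (V_1 - 0)/91000 + (V_1 - V_3)/12 = 0
  Node 3: (V_3 - 9)/910 + (V_3 - 0)/200 + (V_3 - V_1)/12 = 0
Collecting terms (coefficients in siemens):
  0.08356·V_1 - 0.08333·V_3 = 0.001915
  0.08943·V_3 - 0.08333·V_1 = 0.00989
Determinant D = (0.08356)(0.08943) - (-0.08333)(-0.08333) = 0.0005283
V_1 = [(0.001915)(0.08943) - (-0.08333)(0.00989)]/D = 1.884 V
V_3 = [(0.08356)(0.00989) - (0.001915)(-0.08333)]/D = 1.866 V
V_th = V_1 - V_3 = 1.884 - 1.866 = 0.01792 V
Step 2 — R_th: zero the source — replace V1 by a short circuit (node 2 merges into node 0) — and find the resistance seen between A (node 1) and B (node 3).
Reduce the network between node 1 (A) and node 3 (B) by series/parallel combination:
  Rp1 = R1 ‖ R2 (parallel, both between nodes 0 and 1) = 1/(1/4700 + 1/91000) = 4469 Ω
  Rp2 = R3 ‖ R4 (parallel, both between nodes 0 and 3) = 1/(1/910 + 1/200) = 164 Ω
  Rs1 = Rp1 + Rp2 (series, joined only at node 0) = 4469 + 164 = 4633 Ω
  Rp3 = R5 ‖ Rs1 (parallel, both between nodes 1 and 3) = 1/(1/12 + 1/4633) = 11.97 Ω
R_th = 11.97 Ω
I_n = V_th/R_th = 0.01792/11.97 = 0.001497 A, and R_n = R_th = 11.97 Ω

Final answer: I_n = 0.001497 A, R_n = 11.97 Ω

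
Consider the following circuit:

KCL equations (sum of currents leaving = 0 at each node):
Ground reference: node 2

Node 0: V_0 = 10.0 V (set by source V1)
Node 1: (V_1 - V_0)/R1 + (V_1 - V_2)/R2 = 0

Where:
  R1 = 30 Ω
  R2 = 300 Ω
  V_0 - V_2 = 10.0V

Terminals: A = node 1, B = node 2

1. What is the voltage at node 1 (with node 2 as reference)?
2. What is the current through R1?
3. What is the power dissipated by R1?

Nodal analysis, taking node 2 as the 0 V reference.
Source V1 fixes V_0 = 10 V.
KCL at each unknown node (sum of currents leaving = 0; resistances in Ω):
  Node 1: (V_1 - 10)/30 + (V_1 - 0)/300 = 0
Collecting terms: 0.03667 × V_1 = 0.3333  =>  V_1 = 9.091 V
Part 1:
  Read off the nodal solution: V_1 = 9.091 V
Part 2:
  I_R1 = (V_0 - V_1)/R1 = (10 - 9.091)/30 = 0.0303 A
  Magnitude: I_R1 = 0.0303 A
Part 3:
  I_R1 = (V_0 - V_1)/R1 = (10 - 9.091)/30 = 0.0303 A
  P_R1 = I_R1² × R1 = (0.0303)² × 30 = 0.02755 W

Final answers:
1. V_1 = 9.091 V
2. I_R1 = 0.0303 A
3. P_R1 = 0.02755 W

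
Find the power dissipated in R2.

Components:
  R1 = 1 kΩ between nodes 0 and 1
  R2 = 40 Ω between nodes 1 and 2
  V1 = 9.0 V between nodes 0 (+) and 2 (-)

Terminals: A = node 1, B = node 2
Nodal analysis, taking node 2 as the 0 V reference.
Source V1 fixes V_0 = 9 V.
KCL at each unknown node (sum of currents leaving = 0; resistances in Ω):
  Node 1: (V_1 - 9)/1000 + (V_1 - 0)/40 = 0
Collecting terms: 0.026 × V_1 = 0.009  =>  V_1 = 0.3462 V
I_R2 = (V_1 - V_2)/R2 = (0.3462 - 0)/40 = 0.008654 A
P_R2 = I_R2² × R2 = (0.008654)² × 40 = 0.002996 W

Final answer: 0.002996 W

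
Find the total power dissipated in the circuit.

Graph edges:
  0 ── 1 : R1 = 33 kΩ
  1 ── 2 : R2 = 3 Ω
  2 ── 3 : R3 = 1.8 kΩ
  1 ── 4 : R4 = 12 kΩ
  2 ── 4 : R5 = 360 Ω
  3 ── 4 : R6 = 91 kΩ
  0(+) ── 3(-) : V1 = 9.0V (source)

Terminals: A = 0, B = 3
Nodal analysis, taking node 3 as the 0 V reference.
Source V1 fixes V_0 = 9 V.
KCL at each unknown node (sum of currents leaving = 0; resistances in Ω):
  Node 1: (V_1 - 9)/33000 + (V_1 - V_2)/3 + (V_1 - V_4)/12000 = 0
  Node 2: (V_2 - V_1)/3 + (V_2 - 0)/1800 + (V_2 - V_4)/360 = 0
  Node 4: (V_4 - V_1)/12000 + (V_4 - V_2)/360 + (V_4 - 0)/91000 = 0
Collecting terms (coefficients in siemens):
  0.3334·V_1 - 0.3333·V_2 - 0.00008333·V_4 = 0.0002727
  0.3367·V_2 - 0.3333·V_1 - 0.002778·V_4 = 0
  0.002872·V_4 - 0.00008333·V_1 - 0.002778·V_2 = 0
Solving these 3 simultaneous equations (Gaussian elimination) gives:
  V_1 = 0.4577 V, V_2 = 0.4569 V, V_4 = 0.4552 V
Power in each resistor, P = (ΔV)²/R:
  P_R1 = (9 - 0.4577)²/33000 = 0.002211 W
  P_R2 = (0.4577 - 0.4569)²/3 = 0.0000002007 W
  P_R3 = (0.4569 - 0)²/1800 = 0.000116 W
  P_R4 = (0.4577 - 0.4552)²/12000 = 0.0000000005216 W
  P_R5 = (0.4569 - 0.4552)²/360 = 0.000000008273 W
  P_R6 = (0 - 0.4552)²/91000 = 0.000002277 W
P_total = P_R1 + P_R2 + P_R3 + P_R4 + P_R5 + P_R6 = 0.00233 W

Final answer: 0.00233 W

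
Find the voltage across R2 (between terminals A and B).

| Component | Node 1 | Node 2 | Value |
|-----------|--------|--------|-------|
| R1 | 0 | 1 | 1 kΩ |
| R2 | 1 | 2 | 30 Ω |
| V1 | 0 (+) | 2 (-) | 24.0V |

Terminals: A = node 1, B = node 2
R1 and R2 are in series across V1 (node 0 → node 1 → node 2), and the output A–B is taken across R2, so this is a voltage divider.
Series current: I = V1/(R1 + R2) = 24/(1000 + 30) = 24/1030 = 0.0233 A
V_R2 = I × R2 = V1 × R2/(R1 + R2) = 24 × 30/1030 = 0.699 V

Final answer: 0.699 V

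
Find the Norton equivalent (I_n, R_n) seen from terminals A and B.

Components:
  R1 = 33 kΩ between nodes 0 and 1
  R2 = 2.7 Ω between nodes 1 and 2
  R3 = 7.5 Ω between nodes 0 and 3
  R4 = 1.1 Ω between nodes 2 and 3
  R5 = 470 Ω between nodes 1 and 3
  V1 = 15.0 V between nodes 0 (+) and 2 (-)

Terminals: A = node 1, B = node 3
Find the Thévenin equivalent first; then I_n = V_th/R_th and R_n = R_th.
Step 1 — V_th is the open-circuit voltage V_A - V_B (nothing connected across the terminals).
Nodal analysis, taking node 2 as the 0 V reference.
Source V1 fixes V_0 = 15 V.
KCL at each unknown node (sum of currents leaving = 0; resistances in Ω):
  Node 1: (V_1 - 15)/33000 + (V_1 - 0)/2.7 + (V_1 - V_3)/470 = 0
  Node 3: (V_3 - 15)/7.5 + (V_3 - 0)/1.1 + (V_3 - V_1)/470 = 0
Collecting terms (coefficients in siemens):
  0.3725·V_1 - 0.002128·V_3 = 0.0004545
  1.045·V_3 - 0.002128·V_1 = 2
Determinant D = (0.3725)(1.045) - (-0.002128)(-0.002128) = 0.3891
V_1 = [(0.0004545)(1.045) - (-0.002128)(2)]/D = 0.01216 V
V_3 = [(0.3725)(2) - (0.0004545)(-0.002128)]/D = 1.915 V
V_th = V_1 - V_3 = 0.01216 - 1.915 = -1.903 V
Step 2 — R_th: zero the source — replace V1 by a short circuit (node 2 merges into node 0) — and find the resistance seen between A (node 1) and B (node 3).
Reduce the network between node 1 (A) and node 3 (B) by series/parallel combination:
  Rp1 = R1 ‖ R2 (parallel, both between nodes 0 and 1) = 1/(1/33000 + 1/2.7) = 2.7 Ω
  Rp2 = R3 ‖ R4 (parallel, both between nodes 0 and 3) = 1/(1/7.5 + 1/1.1) = 0.9593 Ω
  Rs1 = Rp1 + Rp2 (series, joined only at node 0) = 2.7 + 0.9593 = 3.659 Ω
  Rp3 = R5 ‖ Rs1 (parallel, both between nodes 1 and 3) = 1/(1/470 + 1/3.659) = 3.631 Ω
R_th = 3.631 Ω
I_n = V_th/R_th = -1.903/3.631 = -0.524 A, and R_n = R_th = 3.631 Ω

Final answer: I_n = -0.524 A, R_n = 3.631 Ω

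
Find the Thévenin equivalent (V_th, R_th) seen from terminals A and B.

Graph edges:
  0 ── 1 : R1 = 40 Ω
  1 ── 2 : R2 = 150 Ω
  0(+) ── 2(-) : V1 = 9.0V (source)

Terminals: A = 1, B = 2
Step 1 — V_th is the open-circuit voltage V_A - V_B (nothing connected across the terminals).
Nodal analysis, taking node 2 as the 0 V reference.
Source V1 fixes V_0 = 9 V.
KCL at each unknown node (sum of currents leaving = 0; resistances in Ω):
  Node 1: (V_1 - 9)/40 + (V_1 - 0)/150 = 0
Collecting terms: 0.03167 × V_1 = 0.225  =>  V_1 = 7.105 V
V_th = V_1 - V_2 = 7.105 - 0 = 7.105 V
Step 2 — R_th: zero the source — replace V1 by a short circuit (node 2 merges into node 0) — and find the resistance seen between A (node 1) and B (node 0).
Reduce the network between node 1 (A) and node 0 (B) by series/parallel combination:
  Rp1 = R1 ‖ R2 (parallel, both between nodes 0 and 1) = 1/(1/40 + 1/150) = 31.58 Ω
R_th = 31.58 Ω

Final answer: V_th = 7.105 V, R_th = 31.58 Ω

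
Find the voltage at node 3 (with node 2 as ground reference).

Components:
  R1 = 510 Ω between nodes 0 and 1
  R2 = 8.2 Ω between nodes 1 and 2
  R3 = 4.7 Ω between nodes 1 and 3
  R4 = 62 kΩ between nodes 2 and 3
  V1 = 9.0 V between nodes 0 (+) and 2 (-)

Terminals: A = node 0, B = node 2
Nodal analysis, taking node 2 as the 0 V reference.
Source V1 fixes V_0 = 9 V.
KCL at each unknown node (sum of currents leaving = 0; resistances in Ω):
  Node 1: (V_1 - 9)/510 + (V_1 - 0)/8.2 + (V_1 - V_3)/4.7 = 0
  Node 3: (V_3 - V_1)/4.7 + (V_3 - 0)/62000 = 0
Collecting terms (coefficients in siemens):
  0.3367·V_1 - 0.2128·V_3 = 0.01765
  0.2128·V_3 - 0.2128·V_1 = 0
Determinant D = (0.3367)(0.2128) - (-0.2128)(-0.2128) = 0.02637
V_1 = [(0.01765)(0.2128) - (-0.2128)(0)]/D = 0.1424 V
V_3 = [(0.3367)(0) - (0.01765)(-0.2128)]/D = 0.1424 V
The requested potential is V_3 = 0.1424 V.

Final answer: V_3 = 0.1424 V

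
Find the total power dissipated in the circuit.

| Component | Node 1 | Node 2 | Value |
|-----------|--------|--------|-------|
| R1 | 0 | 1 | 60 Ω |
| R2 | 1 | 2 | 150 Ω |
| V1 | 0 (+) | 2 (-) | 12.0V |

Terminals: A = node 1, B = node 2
Nodal analysis, taking node 2 as the 0 V reference.
Source V1 fixes V_0 = 12 V.
KCL at each unknown node (sum of currents leaving = 0; resistances in Ω):
  Node 1: (V_1 - 12)/60 + (V_1 - 0)/150 = 0
Collecting terms: 0.02333 × V_1 = 0.2  =>  V_1 = 8.571 V
Power in each resistor, P = (ΔV)²/R:
  P_R1 = (12 - 8.571)²/60 = 0.1959 W
  P_R2 = (8.571 - 0)²/150 = 0.4898 W
P_total = P_R1 + P_R2 = 0.6857 W

Final answer: 0.6857 W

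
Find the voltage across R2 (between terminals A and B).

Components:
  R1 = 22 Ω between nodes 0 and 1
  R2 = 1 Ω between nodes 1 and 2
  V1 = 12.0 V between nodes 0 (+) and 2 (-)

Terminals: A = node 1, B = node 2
R1 and R2 are in series across V1 (node 0 → node 1 → node 2), and the output A–B is taken across R2, so this is a voltage divider.
Series current: I = V1/(R1 + R2) = 12/(22 + 1) = 12/23 = 0.5217 A
V_R2 = I × R2 = V1 × R2/(R1 + R2) = 12 × 1/23 = 0.5217 V

Final answer: 0.5217 V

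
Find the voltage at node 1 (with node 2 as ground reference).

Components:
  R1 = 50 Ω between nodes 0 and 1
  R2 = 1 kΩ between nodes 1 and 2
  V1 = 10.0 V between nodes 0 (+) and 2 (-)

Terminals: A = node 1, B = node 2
Nodal analysis, taking node 2 as the 0 V reference.
Source V1 fixes V_0 = 10 V.
KCL at each unknown node (sum of currents leaving = 0; resistances in Ω):
  Node 1: (V_1 - 10)/50 + (V_1 - 0)/1000 = 0
Collecting terms: 0.021 × V_1 = 0.2  =>  V_1 = 9.524 V
The requested potential is V_1 = 9.524 V.

Final answer: V_1 = 9.524 V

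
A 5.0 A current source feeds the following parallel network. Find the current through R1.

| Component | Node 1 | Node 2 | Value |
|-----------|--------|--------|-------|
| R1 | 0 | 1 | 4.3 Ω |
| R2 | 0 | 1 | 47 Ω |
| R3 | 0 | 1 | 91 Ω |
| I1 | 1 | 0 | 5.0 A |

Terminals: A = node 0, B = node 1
All resistors sit directly between nodes 0 and 1, so they are in parallel and share one voltage V; the full source current 5 A splits among them.
1/R_par = 1/4.3 + 1/47 + 1/91 = 0.2648 S  =>  R_par = 3.776 Ω
V = I × R_par = 5 × 3.776 = 18.88 V
I_R1 = V/R1 = 18.88/4.3 = 4.391 A

Final answer: 4.391 A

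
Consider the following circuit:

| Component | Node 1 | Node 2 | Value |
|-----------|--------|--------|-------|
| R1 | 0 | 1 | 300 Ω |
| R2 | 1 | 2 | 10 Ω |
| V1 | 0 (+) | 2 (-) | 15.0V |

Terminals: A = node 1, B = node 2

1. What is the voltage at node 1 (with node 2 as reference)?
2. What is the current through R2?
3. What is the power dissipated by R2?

Nodal analysis, taking node 2 as the 0 V reference.
Source V1 fixes V_0 = 15 V.
KCL at each unknown node (sum of currents leaving = 0; resistances in Ω):
  Node 1: (V_1 - 15)/300 + (V_1 - 0)/10 = 0
Collecting terms: 0.1033 × V_1 = 0.05  =>  V_1 = 0.4839 V
Part 1:
  Read off the nodal solution: V_1 = 0.4839 V
Part 2:
  I_R2 = (V_1 - V_2)/R2 = (0.4839 - 0)/10 = 0.04839 A
  Magnitude: I_R2 = 0.04839 A
Part 3:
  I_R2 = (V_1 - V_2)/R2 = (0.4839 - 0)/10 = 0.04839 A
  P_R2 = I_R2² × R2 = (0.04839)² × 10 = 0.02341 W

Final answers:
1. V_1 = 0.4839 V
2. I_R2 = 0.04839 A
3. P_R2 = 0.02341 W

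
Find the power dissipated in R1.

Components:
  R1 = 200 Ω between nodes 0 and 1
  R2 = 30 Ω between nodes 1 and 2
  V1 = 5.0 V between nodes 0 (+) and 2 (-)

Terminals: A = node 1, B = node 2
Nodal analysis, taking node 2 as the 0 V reference.
Source V1 fixes V_0 = 5 V.
KCL at each unknown node (sum of currents leaving = 0; resistances in Ω):
  Node 1: (V_1 - 5)/200 + (V_1 - 0)/30 = 0
Collecting terms: 0.03833 × V_1 = 0.025  =>  V_1 = 0.6522 V
I_R1 = (V_0 - V_1)/R1 = (5 - 0.6522)/200 = 0.02174 A
P_R1 = I_R1² × R1 = (0.02174)² × 200 = 0.09452 W

Final answer: 0.09452 W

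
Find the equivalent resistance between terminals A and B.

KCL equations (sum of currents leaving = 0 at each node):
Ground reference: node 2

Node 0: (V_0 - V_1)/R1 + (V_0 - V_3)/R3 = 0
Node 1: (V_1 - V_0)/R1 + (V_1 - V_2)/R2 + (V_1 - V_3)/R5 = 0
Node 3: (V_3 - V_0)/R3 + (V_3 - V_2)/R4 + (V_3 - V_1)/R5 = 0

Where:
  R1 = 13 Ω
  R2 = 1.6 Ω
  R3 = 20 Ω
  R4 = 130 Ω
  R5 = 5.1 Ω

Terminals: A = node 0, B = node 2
The network is not a plain series/parallel combination. Inject a 1 A test current into terminal A (node 0) and return it from terminal B (node 2); then R_eq = V_A / (1 A).
Nodal analysis, taking node 2 as the 0 V reference.
Current source I_test pushes 1 A into node 0 and draws it out of node 2.
KCL at each unknown node (sum of currents leaving = 0; resistances in Ω):
  Node 0: (V_0 - V_1)/13 + (V_0 - V_3)/20 - 1 = 0
  Node 1: (V_1 - V_0)/13 + (V_1 - 0)/1.6 + (V_1 - V_3)/5.1 = 0
  Node 3: (V_3 - V_0)/20 + (V_3 - V_1)/5.1 + (V_3 - 0)/130 = 0
Collecting terms (coefficients in siemens):
  0.1269·V_0 - 0.07692·V_1 - 0.05·V_3 = 1
  0.898·V_1 - 0.07692·V_0 - 0.1961·V_3 = 0
  0.2538·V_3 - 0.05·V_0 - 0.1961·V_1 = 0
Solving these 3 simultaneous equations (Gaussian elimination) gives:
  V_0 = 10.08 V, V_1 = 1.561 V, V_3 = 3.192 V
R_eq = V_0 / 1 A = 10.08 Ω

Final answer: 10.08 Ω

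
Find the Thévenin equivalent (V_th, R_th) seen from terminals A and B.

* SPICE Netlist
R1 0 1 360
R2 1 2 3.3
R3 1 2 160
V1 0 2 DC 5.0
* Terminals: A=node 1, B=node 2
Step 1 — V_th is the open-circuit voltage V_A - V_B (nothing connected across the terminals).
Nodal analysis, taking node 2 as the 0 V reference.
Source V1 fixes V_0 = 5 V.
KCL at each unknown node (sum of currents leaving = 0; resistances in Ω):
  Node 1: (V_1 - 5)/360 + (V_1 - 0)/3.3 + (V_1 - 0)/160 = 0
Collecting terms: 0.3121 × V_1 = 0.01389  =>  V_1 = 0.04451 V
V_th = V_1 - V_2 = 0.04451 - 0 = 0.04451 V
Step 2 — R_th: zero the source — replace V1 by a short circuit (node 2 merges into node 0) — and find the resistance seen between A (node 1) and B (node 0).
Reduce the network between node 1 (A) and node 0 (B) by series/parallel combination:
  Rp1 = R1 ‖ R2 ‖ R3 (parallel, all between nodes 0 and 1) = 1/(1/360 + 1/3.3 + 1/160) = 3.205 Ω
R_th = 3.205 Ω

Final answer: V_th = 0.04451 V, R_th = 3.205 Ω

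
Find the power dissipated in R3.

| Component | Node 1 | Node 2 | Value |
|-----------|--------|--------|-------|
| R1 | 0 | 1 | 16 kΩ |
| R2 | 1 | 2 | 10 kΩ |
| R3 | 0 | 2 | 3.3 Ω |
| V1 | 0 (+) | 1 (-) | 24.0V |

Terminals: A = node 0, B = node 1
Nodal analysis, taking node 1 as the 0 V reference.
Source V1 fixes V_0 = 24 V.
KCL at each unknown node (sum of currents leaving = 0; resistances in Ω):
  Node 2: (V_2 - 0)/10000 + (V_2 - 24)/3.3 = 0
Collecting terms: 0.3031 × V_2 = 7.273  =>  V_2 = 23.99 V
I_R3 = (V_0 - V_2)/R3 = (24 - 23.99)/3.3 = 0.002399 A
P_R3 = I_R3² × R3 = (0.002399)² × 3.3 = 0.000019 W

Final answer: 1.9e-05 W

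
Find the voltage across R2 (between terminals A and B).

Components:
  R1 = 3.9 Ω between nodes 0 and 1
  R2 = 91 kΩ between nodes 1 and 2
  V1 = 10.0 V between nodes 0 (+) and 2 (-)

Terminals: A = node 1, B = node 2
R1 and R2 are in series across V1 (node 0 → node 1 → node 2), and the output A–B is taken across R2, so this is a voltage divider.
Series current: I = V1/(R1 + R2) = 10/(3.9 + 91000) = 10/91000 = 0.0001099 A
V_R2 = I × R2 = V1 × R2/(R1 + R2) = 10 × 91000/91000 = 10 V

Final answer: 10 V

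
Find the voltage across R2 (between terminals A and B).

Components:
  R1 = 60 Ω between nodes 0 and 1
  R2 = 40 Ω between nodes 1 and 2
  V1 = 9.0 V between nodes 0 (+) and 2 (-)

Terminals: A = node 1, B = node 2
R1 and R2 are in series across V1 (node 0 → node 1 → node 2), and the output A–B is taken across R2, so this is a voltage divider.
Series current: I = V1/(R1 + R2) = 9/(60 + 40) = 9/100 = 0.09 A
V_R2 = I × R2 = V1 × R2/(R1 + R2) = 9 × 40/100 = 3.6 V

Final answer: 3.6 V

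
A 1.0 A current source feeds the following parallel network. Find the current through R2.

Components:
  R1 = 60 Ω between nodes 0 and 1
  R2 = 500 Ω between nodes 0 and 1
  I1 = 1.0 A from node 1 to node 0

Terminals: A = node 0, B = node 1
All resistors sit directly between nodes 0 and 1, so they are in parallel and share one voltage V; the full source current 1 A splits among them.
1/R_par = 1/60 + 1/500 = 0.01867 S  =>  R_par = 53.57 Ω
V = I × R_par = 1 × 53.57 = 53.57 V
I_R2 = V/R2 = 53.57/500 = 0.1071 A

Final answer: 0.1071 A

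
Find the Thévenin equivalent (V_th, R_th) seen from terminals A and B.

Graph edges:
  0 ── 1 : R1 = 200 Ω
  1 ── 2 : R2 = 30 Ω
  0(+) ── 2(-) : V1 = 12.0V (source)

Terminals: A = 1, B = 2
Step 1 — V_th is the open-circuit voltage V_A - V_B (nothing connected across the terminals).
Nodal analysis, taking node 2 as the 0 V reference.
Source V1 fixes V_0 = 12 V.
KCL at each unknown node (sum of currents leaving = 0; resistances in Ω):
  Node 1: (V_1 - 12)/200 + (V_1 - 0)/30 = 0
Collecting terms: 0.03833 × V_1 = 0.06  =>  V_1 = 1.565 V
V_th = V_1 - V_2 = 1.565 - 0 = 1.565 V
Step 2 — R_th: zero the source — replace V1 by a short circuit (node 2 merges into node 0) — and find the resistance seen between A (node 1) and B (node 0).
Reduce the network between node 1 (A) and node 0 (B) by series/parallel combination:
  Rp1 = R1 ‖ R2 (parallel, both between nodes 0 and 1) = 1/(1/200 + 1/30) = 26.09 Ω
R_th = 26.09 Ω

Final answer: V_th = 1.565 V, R_th = 26.09 Ω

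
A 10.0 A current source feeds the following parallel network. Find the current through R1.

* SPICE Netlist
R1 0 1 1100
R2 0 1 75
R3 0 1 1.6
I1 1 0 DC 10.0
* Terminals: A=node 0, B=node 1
All resistors sit directly between nodes 0 and 1, so they are in parallel and share one voltage V; the full source current 10 A splits among them.
1/R_par = 1/1100 + 1/75 + 1/1.6 = 0.6392 S  =>  R_par = 1.564 Ω
V = I × R_par = 10 × 1.564 = 15.64 V
I_R1 = V/R1 = 15.64/1100 = 0.01422 A

Final answer: 0.01422 A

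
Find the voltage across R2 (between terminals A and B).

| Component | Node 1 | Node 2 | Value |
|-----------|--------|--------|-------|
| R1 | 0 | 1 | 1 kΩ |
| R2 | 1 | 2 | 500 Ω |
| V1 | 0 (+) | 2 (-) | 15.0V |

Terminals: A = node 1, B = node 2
R1 and R2 are in series across V1 (node 0 → node 1 → node 2), and the output A–B is taken across R2, so this is a voltage divider.
Series current: I = V1/(R1 + R2) = 15/(1000 + 500) = 15/1500 = 0.01 A
V_R2 = I × R2 = V1 × R2/(R1 + R2) = 15 × 500/1500 = 5 V

Final answer: 5 V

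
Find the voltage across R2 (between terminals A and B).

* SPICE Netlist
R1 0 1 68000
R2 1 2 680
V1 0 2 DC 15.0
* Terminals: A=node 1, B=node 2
R1 and R2 are in series across V1 (node 0 → node 1 → node 2), and the output A–B is taken across R2, so this is a voltage divider.
Series current: I = V1/(R1 + R2) = 15/(68000 + 680) = 15/68680 = 0.0002184 A
V_R2 = I × R2 = V1 × R2/(R1 + R2) = 15 × 680/68680 = 0.1485 V

Final answer: 0.1485 V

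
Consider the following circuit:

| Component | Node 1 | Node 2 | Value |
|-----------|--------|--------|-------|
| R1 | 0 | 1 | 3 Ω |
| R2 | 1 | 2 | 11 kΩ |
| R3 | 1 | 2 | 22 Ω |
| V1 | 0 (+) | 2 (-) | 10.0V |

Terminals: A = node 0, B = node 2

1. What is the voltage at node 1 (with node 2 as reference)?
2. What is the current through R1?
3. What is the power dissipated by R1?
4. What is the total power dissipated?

Nodal analysis, taking node 2 as the 0 V reference.
Source V1 fixes V_0 = 10 V.
KCL at each unknown node (sum of currents leaving = 0; resistances in Ω):
  Node 1: (V_1 - 10)/3 + (V_1 - 0)/11000 + (V_1 - 0)/22 = 0
Collecting terms: 0.3789 × V_1 = 3.333  =>  V_1 = 8.798 V
Part 1:
  Read off the nodal solution: V_1 = 8.798 V
Part 2:
  I_R1 = (V_0 - V_1)/R1 = (10 - 8.798)/3 = 0.4007 A
  Magnitude: I_R1 = 0.4007 A
Part 3:
  I_R1 = (V_0 - V_1)/R1 = (10 - 8.798)/3 = 0.4007 A
  P_R1 = I_R1² × R1 = (0.4007)² × 3 = 0.4817 W
Part 4:
  Power in each resistor, P = (ΔV)²/R:
    P_R1 = (10 - 8.798)²/3 = 0.4817 W
    P_R2 = (8.798 - 0)²/11000 = 0.007037 W
    P_R3 = (8.798 - 0)²/22 = 3.518 W
  P_total = P_R1 + P_R2 + P_R3 = 4.007 W

Final answers:
1. V_1 = 8.798 V
2. I_R1 = 0.4007 A
3. P_R1 = 0.4817 W
4. P_total = 4.007 W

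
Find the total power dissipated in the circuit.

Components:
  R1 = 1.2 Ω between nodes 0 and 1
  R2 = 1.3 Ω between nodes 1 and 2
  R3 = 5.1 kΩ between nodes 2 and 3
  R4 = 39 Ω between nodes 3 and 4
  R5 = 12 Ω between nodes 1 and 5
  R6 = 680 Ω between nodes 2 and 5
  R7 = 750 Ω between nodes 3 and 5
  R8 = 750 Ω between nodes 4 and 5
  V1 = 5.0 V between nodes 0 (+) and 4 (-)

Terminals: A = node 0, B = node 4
Nodal analysis, taking node 4 as the 0 V reference.
Source V1 fixes V_0 = 5 V.
KCL at each unknown node (sum of currents leaving = 0; resistances in Ω):
  Node 1: (V_1 - 5)/1.2 + (V_1 - V_2)/1.3 + (V_1 - V_5)/12 = 0
  Node 2: (V_2 - V_1)/1.3 + (V_2 - V_3)/5100 + (V_2 - V_5)/680 = 0
  Node 3: (V_3 - V_2)/5100 + (V_3 - 0)/39 + (V_3 - V_5)/750 = 0
  Node 5: (V_5 - V_1)/12 + (V_5 - V_2)/680 + (V_5 - V_3)/750 + (V_5 - 0)/750 = 0
Collecting terms (coefficients in siemens):
  1.686·V_1 - 0.7692·V_2 - 0.08333·V_5 = 4.167
  0.7709·V_2 - 0.7692·V_1 - 0.0001961·V_3 - 0.001471·V_5 = 0
  0.02717·V_3 - 0.0001961·V_2 - 0.001333·V_5 = 0
  0.08747·V_5 - 0.08333·V_1 - 0.001471·V_2 - 0.001333·V_3 = 0
Solving these 4 simultaneous equations (Gaussian elimination) gives:
  V_1 = 4.984 V, V_2 = 4.982 V, V_3 = 0.2733 V, V_5 = 4.836 V
Power in each resistor, P = (ΔV)²/R:
  P_R1 = (5 - 4.984)²/1.2 = 0.0002172 W
  P_R2 = (4.984 - 4.982)²/1.3 = 0.000001685 W
  P_R3 = (4.982 - 0.2733)²/5100 = 0.004348 W
  P_R4 = (0.2733 - 0)²/39 = 0.001915 W
  P_R5 = (4.984 - 4.836)²/12 = 0.00182 W
  P_R6 = (4.982 - 4.836)²/680 = 0.00003148 W
  P_R7 = (0.2733 - 4.836)²/750 = 0.02776 W
  P_R8 = (0 - 4.836)²/750 = 0.03118 W
P_total = P_R1 + P_R2 + P_R3 + P_R4 + P_R5 + P_R6 + P_R7 + P_R8 = 0.06728 W

Final answer: 0.06728 W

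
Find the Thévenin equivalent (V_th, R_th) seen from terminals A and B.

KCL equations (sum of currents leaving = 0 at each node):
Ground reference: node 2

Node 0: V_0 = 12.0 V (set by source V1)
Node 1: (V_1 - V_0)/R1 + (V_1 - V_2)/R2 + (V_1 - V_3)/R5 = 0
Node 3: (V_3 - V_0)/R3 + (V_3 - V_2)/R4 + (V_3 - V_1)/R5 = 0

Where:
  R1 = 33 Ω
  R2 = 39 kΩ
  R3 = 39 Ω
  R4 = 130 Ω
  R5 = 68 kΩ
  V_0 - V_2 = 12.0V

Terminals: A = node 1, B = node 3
Step 1 — V_th is the open-circuit voltage V_A - V_B (nothing connected across the terminals).
Nodal analysis, taking node 2 as the 0 V reference.
Source V1 fixes V_0 = 12 V.
KCL at each unknown node (sum of currents leaving = 0; resistances in Ω):
  Node 1: (V_1 - 12)/33 + (V_1 - 0)/39000 + (V_1 - V_3)/68000 = 0
  Node 3: (V_3 - 12)/39 + (V_3 - 0)/130 + (V_3 - V_1)/68000 = 0
Collecting terms (coefficients in siemens):
  0.03034·V_1 - 0.00001471·V_3 = 0.3636
  0.03335·V_3 - 0.00001471·V_1 = 0.3077
Determinant D = (0.03034)(0.03335) - (-0.00001471)(-0.00001471) = 0.001012
V_1 = [(0.3636)(0.03335) - (-0.00001471)(0.3077)]/D = 11.99 V
V_3 = [(0.03034)(0.3077) - (0.3636)(-0.00001471)]/D = 9.232 V
V_th = V_1 - V_3 = 11.99 - 9.232 = 2.757 V
Step 2 — R_th: zero the source — replace V1 by a short circuit (node 2 merges into node 0) — and find the resistance seen between A (node 1) and B (node 3).
Reduce the network between node 1 (A) and node 3 (B) by series/parallel combination:
  Rp1 = R1 ‖ R2 (parallel, both between nodes 0 and 1) = 1/(1/33 + 1/39000) = 32.97 Ω
  Rp2 = R3 ‖ R4 (parallel, both between nodes 0 and 3) = 1/(1/39 + 1/130) = 30 Ω
  Rs1 = Rp1 + Rp2 (series, joined only at node 0) = 32.97 + 30 = 62.97 Ω
  Rp3 = R5 ‖ Rs1 (parallel, both between nodes 1 and 3) = 1/(1/68000 + 1/62.97) = 62.91 Ω
R_th = 62.91 Ω

Final answer: V_th = 2.757 V, R_th = 62.91 Ω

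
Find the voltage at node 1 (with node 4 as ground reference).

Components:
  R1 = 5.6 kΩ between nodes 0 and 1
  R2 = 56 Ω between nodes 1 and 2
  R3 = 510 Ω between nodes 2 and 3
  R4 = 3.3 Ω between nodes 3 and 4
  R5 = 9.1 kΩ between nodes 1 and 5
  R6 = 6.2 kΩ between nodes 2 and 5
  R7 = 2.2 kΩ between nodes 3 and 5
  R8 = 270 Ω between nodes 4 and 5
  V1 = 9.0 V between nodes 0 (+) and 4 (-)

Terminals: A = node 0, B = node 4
Nodal analysis, taking node 4 as the 0 V reference.
Source V1 fixes V_0 = 9 V.
KCL at each unknown node (sum of currents leaving = 0; resistances in Ω):
  Node 1: (V_1 - 9)/5600 + (V_1 - V_2)/56 + (V_1 - V_5)/9100 = 0
  Node 2: (V_2 - V_1)/56 + (V_2 - V_3)/510 + (V_2 - V_5)/6200 = 0
  Node 3: (V_3 - V_2)/510 + (V_3 - 0)/3.3 + (V_3 - V_5)/2200 = 0
  Node 5: (V_5 - V_1)/9100 + (V_5 - V_2)/6200 + (V_5 - V_3)/2200 + (V_5 - 0)/270 = 0
Collecting terms (coefficients in siemens):
  0.01815·V_1 - 0.01786·V_2 - 0.0001099·V_5 = 0.001607
  0.01998·V_2 - 0.01786·V_1 - 0.001961·V_3 - 0.0001613·V_5 = 0
  0.3054·V_3 - 0.001961·V_2 - 0.0004545·V_5 = 0
  0.004429·V_5 - 0.0001099·V_1 - 0.0001613·V_2 - 0.0004545·V_3 = 0
Solving these 4 simultaneous equations (Gaussian elimination) gives:
  V_1 = 0.744 V, V_2 = 0.6657 V, V_3 = 0.004338 V, V_5 = 0.04314 V
The requested potential is V_1 = 0.744 V.

Final answer: V_1 = 0.744 V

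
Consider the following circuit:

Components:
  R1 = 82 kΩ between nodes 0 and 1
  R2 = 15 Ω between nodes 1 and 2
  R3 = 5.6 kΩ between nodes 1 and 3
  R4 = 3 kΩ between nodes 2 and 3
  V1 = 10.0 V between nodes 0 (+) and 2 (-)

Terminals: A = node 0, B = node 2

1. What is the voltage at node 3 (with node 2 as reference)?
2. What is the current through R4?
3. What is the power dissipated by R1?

Nodal analysis, taking node 2 as the 0 V reference.
Source V1 fixes V_0 = 10 V.
KCL at each unknown node (sum of currents leaving = 0; resistances in Ω):
  Node 1: (V_1 - 10)/82000 + (V_1 - 0)/15 + (V_1 - V_3)/5600 = 0
  Node 3: (V_3 - V_1)/5600 + (V_3 - 0)/3000 = 0
Collecting terms (coefficients in siemens):
  0.06686·V_1 - 0.0001786·V_3 = 0.000122
  0.0005119·V_3 - 0.0001786·V_1 = 0
Determinant D = (0.06686)(0.0005119) - (-0.0001786)(-0.0001786) = 0.00003419
V_1 = [(0.000122)(0.0005119) - (-0.0001786)(0)]/D = 0.001826 V
V_3 = [(0.06686)(0) - (0.000122)(-0.0001786)]/D = 0.0006369 V
Part 1:
  Read off the nodal solution: V_3 = 0.0006369 V
Part 2:
  I_R4 = (V_2 - V_3)/R4 = (0 - 0.0006369)/3000 = -0.0000002123 A
  Magnitude: I_R4 = 0.0000002123 A
Part 3:
  I_R1 = (V_0 - V_1)/R1 = (10 - 0.001826)/82000 = 0.0001219 A
  P_R1 = I_R1² × R1 = (0.0001219)² × 82000 = 0.001219 W

Final answers:
1. V_3 = 0.0006369 V
2. I_R4 = 2.123e-07 A
3. P_R1 = 0.001219 W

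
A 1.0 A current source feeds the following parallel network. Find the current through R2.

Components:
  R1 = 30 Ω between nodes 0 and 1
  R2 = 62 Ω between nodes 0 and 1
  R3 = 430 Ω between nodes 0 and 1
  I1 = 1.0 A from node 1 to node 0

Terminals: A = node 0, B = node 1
All resistors sit directly between nodes 0 and 1, so they are in parallel and share one voltage V; the full source current 1 A splits among them.
1/R_par = 1/30 + 1/62 + 1/430 = 0.05179 S  =>  R_par = 19.31 Ω
V = I × R_par = 1 × 19.31 = 19.31 V
I_R2 = V/R2 = 19.31/62 = 0.3114 A

Final answer: 0.3114 A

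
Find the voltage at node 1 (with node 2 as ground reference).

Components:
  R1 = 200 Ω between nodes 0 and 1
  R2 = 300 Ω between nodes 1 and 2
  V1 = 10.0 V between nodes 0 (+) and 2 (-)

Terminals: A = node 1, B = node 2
Nodal analysis, taking node 2 as the 0 V reference.
Source V1 fixes V_0 = 10 V.
KCL at each unknown node (sum of currents leaving = 0; resistances in Ω):
  Node 1: (V_1 - 10)/200 + (V_1 - 0)/300 = 0
Collecting terms: 0.008333 × V_1 = 0.05  =>  V_1 = 6 V
The requested potential is V_1 = 6 V.

Final answer: V_1 = 6 V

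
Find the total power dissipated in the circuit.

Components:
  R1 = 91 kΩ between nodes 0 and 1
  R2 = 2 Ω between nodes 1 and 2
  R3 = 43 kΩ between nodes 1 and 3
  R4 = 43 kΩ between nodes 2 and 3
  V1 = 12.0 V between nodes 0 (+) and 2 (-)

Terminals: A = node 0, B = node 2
Nodal analysis, taking node 2 as the 0 V reference.
Source V1 fixes V_0 = 12 V.
KCL at each unknown node (sum of currents leaving = 0; resistances in Ω):
  Node 1: (V_1 - 12)/91000 + (V_1 - 0)/2 + (V_1 - V_3)/43000 = 0
  Node 3: (V_3 - V_1)/43000 + (V_3 - 0)/43000 = 0
Collecting terms (coefficients in siemens):
  0.5·V_1 - 0.00002326·V_3 = 0.0001319
  0.00004651·V_3 - 0.00002326·V_1 = 0
Determinant D = (0.5)(0.00004651) - (-0.00002326)(-0.00002326) = 0.00002326
V_1 = [(0.0001319)(0.00004651) - (-0.00002326)(0)]/D = 0.0002637 V
V_3 = [(0.5)(0) - (0.0001319)(-0.00002326)]/D = 0.0001319 V
Power in each resistor, P = (ΔV)²/R:
  P_R1 = (12 - 0.0002637)²/91000 = 0.001582 W
  P_R2 = (0.0002637 - 0)²/2 = 0.00000003478 W
  P_R3 = (0.0002637 - 0.0001319)²/43000 = 0.0000000000004044 W
  P_R4 = (0 - 0.0001319)²/43000 = 0.0000000000004044 W
P_total = P_R1 + P_R2 + P_R3 + P_R4 = 0.001582 W

Final answer: 0.001582 W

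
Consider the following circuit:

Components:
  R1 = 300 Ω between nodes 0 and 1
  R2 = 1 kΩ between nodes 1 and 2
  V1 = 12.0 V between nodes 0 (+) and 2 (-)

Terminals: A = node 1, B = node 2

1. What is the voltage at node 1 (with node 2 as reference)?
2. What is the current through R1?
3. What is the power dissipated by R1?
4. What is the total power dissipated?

Nodal analysis, taking node 2 as the 0 V reference.
Source V1 fixes V_0 = 12 V.
KCL at each unknown node (sum of currents leaving = 0; resistances in Ω):
  Node 1: (V_1 - 12)/300 + (V_1 - 0)/1000 = 0
Collecting terms: 0.004333 × V_1 = 0.04  =>  V_1 = 9.231 V
Part 1:
  Read off the nodal solution: V_1 = 9.231 V
Part 2:
  I_R1 = (V_0 - V_1)/R1 = (12 - 9.231)/300 = 0.009231 A
  Magnitude: I_R1 = 0.009231 A
Part 3:
  I_R1 = (V_0 - V_1)/R1 = (12 - 9.231)/300 = 0.009231 A
  P_R1 = I_R1² × R1 = (0.009231)² × 300 = 0.02556 W
Part 4:
  Power in each resistor, P = (ΔV)²/R:
    P_R1 = (12 - 9.231)²/300 = 0.02556 W
    P_R2 = (9.231 - 0)²/1000 = 0.08521 W
  P_total = P_R1 + P_R2 = 0.1108 W

Final answers:
1. V_1 = 9.231 V
2. I_R1 = 0.009231 A
3. P_R1 = 0.02556 W
4. P_total = 0.1108 W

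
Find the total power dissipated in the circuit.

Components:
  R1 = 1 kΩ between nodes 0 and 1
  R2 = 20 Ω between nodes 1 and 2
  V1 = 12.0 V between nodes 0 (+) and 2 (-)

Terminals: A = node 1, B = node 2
Nodal analysis, taking node 2 as the 0 V reference.
Source V1 fixes V_0 = 12 V.
KCL at each unknown node (sum of currents leaving = 0; resistances in Ω):
  Node 1: (V_1 - 12)/1000 + (V_1 - 0)/20 = 0
Collecting terms: 0.051 × V_1 = 0.012  =>  V_1 = 0.2353 V
Power in each resistor, P = (ΔV)²/R:
  P_R1 = (12 - 0.2353)²/1000 = 0.1384 W
  P_R2 = (0.2353 - 0)²/20 = 0.002768 W
P_total = P_R1 + P_R2 = 0.1412 W

Final answer: 0.1412 W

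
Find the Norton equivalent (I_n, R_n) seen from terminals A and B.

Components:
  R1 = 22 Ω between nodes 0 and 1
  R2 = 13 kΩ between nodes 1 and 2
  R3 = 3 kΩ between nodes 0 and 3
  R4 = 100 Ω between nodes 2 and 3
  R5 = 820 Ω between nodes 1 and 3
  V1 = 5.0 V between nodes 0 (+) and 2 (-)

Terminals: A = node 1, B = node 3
Find the Thévenin equivalent first; then I_n = V_th/R_th and R_n = R_th.
Step 1 — V_th is the open-circuit voltage V_A - V_B (nothing connected across the terminals).
Nodal analysis, taking node 2 as the 0 V reference.
Source V1 fixes V_0 = 5 V.
KCL at each unknown node (sum of currents leaving = 0; resistances in Ω):
  Node 1: (V_1 - 5)/22 + (V_1 - 0)/13000 + (V_1 - V_3)/820 = 0
  Node 3: (V_3 - 5)/3000 + (V_3 - 0)/100 + (V_3 - V_1)/820 = 0
Collecting terms (coefficients in siemens):
  0.04675·V_1 - 0.00122·V_3 = 0.2273
  0.01155·V_3 - 0.00122·V_1 = 0.001667
Determinant D = (0.04675)(0.01155) - (-0.00122)(-0.00122) = 0.0005386
V_1 = [(0.2273)(0.01155) - (-0.00122)(0.001667)]/D = 4.879 V
V_3 = [(0.04675)(0.001667) - (0.2273)(-0.00122)]/D = 0.6592 V
V_th = V_1 - V_3 = 4.879 - 0.6592 = 4.219 V
Step 2 — R_th: zero the source — replace V1 by a short circuit (node 2 merges into node 0) — and find the resistance seen between A (node 1) and B (node 3).
Reduce the network between node 1 (A) and node 3 (B) by series/parallel combination:
  Rp1 = R1 ‖ R2 (parallel, both between nodes 0 and 1) = 1/(1/22 + 1/13000) = 21.96 Ω
  Rp2 = R3 ‖ R4 (parallel, both between nodes 0 and 3) = 1/(1/3000 + 1/100) = 96.77 Ω
  Rs1 = Rp1 + Rp2 (series, joined only at node 0) = 21.96 + 96.77 = 118.7 Ω
  Rp3 = R5 ‖ Rs1 (parallel, both between nodes 1 and 3) = 1/(1/820 + 1/118.7) = 103.7 Ω
R_th = 103.7 Ω
I_n = V_th/R_th = 4.219/103.7 = 0.04068 A, and R_n = R_th = 103.7 Ω

Final answer: I_n = 0.04068 A, R_n = 103.7 Ω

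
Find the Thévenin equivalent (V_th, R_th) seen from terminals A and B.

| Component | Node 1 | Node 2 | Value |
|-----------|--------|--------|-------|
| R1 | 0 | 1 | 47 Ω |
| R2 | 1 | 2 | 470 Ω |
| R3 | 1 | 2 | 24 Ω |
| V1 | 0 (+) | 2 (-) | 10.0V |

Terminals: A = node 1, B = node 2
Step 1 — V_th is the open-circuit voltage V_A - V_B (nothing connected across the terminals).
Nodal analysis, taking node 2 as the 0 V reference.
Source V1 fixes V_0 = 10 V.
KCL at each unknown node (sum of currents leaving = 0; resistances in Ω):
  Node 1: (V_1 - 10)/47 + (V_1 - 0)/470 + (V_1 - 0)/24 = 0
Collecting terms: 0.06507 × V_1 = 0.2128  =>  V_1 = 3.27 V
V_th = V_1 - V_2 = 3.27 - 0 = 3.27 V
Step 2 — R_th: zero the source — replace V1 by a short circuit (node 2 merges into node 0) — and find the resistance seen between A (node 1) and B (node 0).
Reduce the network between node 1 (A) and node 0 (B) by series/parallel combination:
  Rp1 = R1 ‖ R2 ‖ R3 (parallel, all between nodes 0 and 1) = 1/(1/47 + 1/470 + 1/24) = 15.37 Ω
R_th = 15.37 Ω

Final answer: V_th = 3.27 V, R_th = 15.37 Ω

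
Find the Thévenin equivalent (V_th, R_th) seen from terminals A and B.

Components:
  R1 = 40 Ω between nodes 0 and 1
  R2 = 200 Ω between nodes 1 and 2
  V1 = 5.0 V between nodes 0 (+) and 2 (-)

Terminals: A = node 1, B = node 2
Step 1 — V_th is the open-circuit voltage V_A - V_B (nothing connected across the terminals).
Nodal analysis, taking node 2 as the 0 V reference.
Source V1 fixes V_0 = 5 V.
KCL at each unknown node (sum of currents leaving = 0; resistances in Ω):
  Node 1: (V_1 - 5)/40 + (V_1 - 0)/200 = 0
Collecting terms: 0.03 × V_1 = 0.125  =>  V_1 = 4.167 V
V_th = V_1 - V_2 = 4.167 - 0 = 4.167 V
Step 2 — R_th: zero the source — replace V1 by a short circuit (node 2 merges into node 0) — and find the resistance seen between A (node 1) and B (node 0).
Reduce the network between node 1 (A) and node 0 (B) by series/parallel combination:
  Rp1 = R1 ‖ R2 (parallel, both between nodes 0 and 1) = 1/(1/40 + 1/200) = 33.33 Ω
R_th = 33.33 Ω

Final answer: V_th = 4.167 V, R_th = 33.33 Ω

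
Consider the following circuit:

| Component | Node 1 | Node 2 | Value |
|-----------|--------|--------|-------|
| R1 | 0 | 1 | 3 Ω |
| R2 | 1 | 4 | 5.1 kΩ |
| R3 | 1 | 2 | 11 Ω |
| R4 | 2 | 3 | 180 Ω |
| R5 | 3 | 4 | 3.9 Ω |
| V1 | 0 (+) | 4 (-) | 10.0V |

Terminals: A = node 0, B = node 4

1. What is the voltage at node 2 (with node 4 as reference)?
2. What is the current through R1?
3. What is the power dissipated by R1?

Nodal analysis, taking node 4 as the 0 V reference.
Source V1 fixes V_0 = 10 V.
KCL at each unknown node (sum of currents leaving = 0; resistances in Ω):
  Node 1: (V_1 - 10)/3 + (V_1 - 0)/5100 + (V_1 - V_2)/11 = 0
  Node 2: (V_2 - V_1)/11 + (V_2 - V_3)/180 = 0
  Node 3: (V_3 - V_2)/180 + (V_3 - 0)/3.9 = 0
Collecting terms (coefficients in siemens):
  0.4244·V_1 - 0.09091·V_2 = 3.333
  0.09646·V_2 - 0.09091·V_1 - 0.005556·V_3 = 0
  0.262·V_3 - 0.005556·V_2 = 0
Solving these 3 simultaneous equations (Gaussian elimination) gives:
  V_1 = 9.843 V, V_2 = 9.287 V, V_3 = 0.197 V
Part 1:
  Read off the nodal solution: V_2 = 9.287 V
Part 2:
  I_R1 = (V_0 - V_1)/R1 = (10 - 9.843)/3 = 0.05243 A
  Magnitude: I_R1 = 0.05243 A
Part 3:
  I_R1 = (V_0 - V_1)/R1 = (10 - 9.843)/3 = 0.05243 A
  P_R1 = I_R1² × R1 = (0.05243)² × 3 = 0.008247 W

Final answers:
1. V_2 = 9.287 V
2. I_R1 = 0.05243 A
3. P_R1 = 0.008247 W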